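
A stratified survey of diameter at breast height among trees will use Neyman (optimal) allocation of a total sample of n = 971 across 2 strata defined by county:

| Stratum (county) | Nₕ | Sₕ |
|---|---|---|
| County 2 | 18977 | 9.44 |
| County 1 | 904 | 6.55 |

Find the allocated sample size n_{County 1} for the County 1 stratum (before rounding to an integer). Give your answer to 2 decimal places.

31.07

Neyman allocation: nₕ = n·NₕSₕ / Σⱼ NⱼSⱼ.
Σ NⱼSⱼ = 18977·9.44 + 904·6.55 = 185064.08.
n_{County 1} = 971·904·6.55 / 185064.08 = 31.07.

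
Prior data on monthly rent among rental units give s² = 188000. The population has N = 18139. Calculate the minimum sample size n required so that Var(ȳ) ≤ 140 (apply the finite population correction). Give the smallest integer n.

1251

Without fpc, n₀ = s²/D = 188000/140 = 1342.8571.
With fpc, (1 − n/N)·s²/n ≤ D requires n ≥ n₀/(1 + n₀/N) = 1342.8571/(1 + 1342.8571/18139) = 1250.2958.
Rounding up, n = 1251.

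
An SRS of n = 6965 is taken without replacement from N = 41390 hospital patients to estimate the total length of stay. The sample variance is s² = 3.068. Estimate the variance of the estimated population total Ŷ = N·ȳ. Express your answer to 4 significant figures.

Var(Ŷ) = N²·Var(ȳ) = N²·(1 − n/N)·s²/n.
f = 6965/41390 = 0.16827736; Var(ȳ) = 0.83172264·3.068/6965 = 3.6636397 × 10^-4.
Var(Ŷ) = 41390² · (3.6636397 × 10^-4) = 627629.88.

627600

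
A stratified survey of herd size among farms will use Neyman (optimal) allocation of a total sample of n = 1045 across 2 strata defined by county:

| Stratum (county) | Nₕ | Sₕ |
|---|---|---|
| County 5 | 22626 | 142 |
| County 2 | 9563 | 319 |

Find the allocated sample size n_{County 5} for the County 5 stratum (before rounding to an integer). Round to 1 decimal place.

Neyman allocation: nₕ = n·NₕSₕ / Σⱼ NⱼSⱼ.
Σ NⱼSⱼ = 22626·142 + 9563·319 = 6.263489 × 10^6.
n_{County 5} = 1045·22626·142 / (6.263489 × 10^6) = 536.0.

536.0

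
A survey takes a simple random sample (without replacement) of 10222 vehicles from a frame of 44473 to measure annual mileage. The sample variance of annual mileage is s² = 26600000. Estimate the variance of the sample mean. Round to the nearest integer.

2004

Under SRS without replacement, Var(ȳ) = (1 − f)·s²/n with f = n/N = 10222/44473 = 0.22984732.
Var(ȳ) = (1 − 0.22984732)·26600000/10222 = 0.77015268·2602.2305 = 2004.1148.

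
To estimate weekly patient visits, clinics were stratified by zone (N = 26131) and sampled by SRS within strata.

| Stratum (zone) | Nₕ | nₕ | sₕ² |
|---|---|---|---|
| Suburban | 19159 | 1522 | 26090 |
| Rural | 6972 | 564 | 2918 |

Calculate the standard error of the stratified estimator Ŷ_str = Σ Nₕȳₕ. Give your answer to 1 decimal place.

77611.4

Var(Ŷ_str) = Σₕ Nₕ²(1 − fₕ)sₕ²/nₕ.
Suburban: 19159²·(1 − 1522/19159)·26090/1522 = 5.7923791 × 10^9.
Rural: 6972²·(1 − 564/6972)·2918/564 = 2.3114583 × 10^8.
Sum = 6.0235249 × 10^9.
SE = √(6.0235249 × 10^9) = 77611.4.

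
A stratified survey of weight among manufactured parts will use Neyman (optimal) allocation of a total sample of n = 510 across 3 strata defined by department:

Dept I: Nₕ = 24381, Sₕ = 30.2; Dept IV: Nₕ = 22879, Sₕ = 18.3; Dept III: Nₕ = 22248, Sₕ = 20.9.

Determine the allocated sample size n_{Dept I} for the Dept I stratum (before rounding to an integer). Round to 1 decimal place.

231.8

Neyman allocation: nₕ = n·NₕSₕ / Σⱼ NⱼSⱼ.
Σ NⱼSⱼ = 24381·30.2 + 22879·18.3 + 22248·20.9 = 1.6199751 × 10^6.
n_{Dept I} = 510·24381·30.2 / (1.6199751 × 10^6) = 231.8.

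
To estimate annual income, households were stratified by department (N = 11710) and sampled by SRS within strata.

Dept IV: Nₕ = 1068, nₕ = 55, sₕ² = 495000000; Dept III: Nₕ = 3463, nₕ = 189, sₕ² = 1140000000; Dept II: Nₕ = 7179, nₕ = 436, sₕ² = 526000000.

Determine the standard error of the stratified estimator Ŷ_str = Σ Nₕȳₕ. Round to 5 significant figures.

Var(Ŷ_str) = Σₕ Nₕ²(1 − fₕ)sₕ²/nₕ.
Dept IV: 1068²·(1 − 55/1068)·495000000/55 = 9.736956 × 10^12.
Dept III: 3463²·(1 − 189/3463)·1140000000/189 = 6.8387104 × 10^13.
Dept II: 7179²·(1 − 436/7179)·526000000/436 = 5.8400473 × 10^13.
Sum = 1.3652453 × 10^14.
SE = √(1.3652453 × 10^14) = 1.1684 × 10^7.

1.1684 × 10^7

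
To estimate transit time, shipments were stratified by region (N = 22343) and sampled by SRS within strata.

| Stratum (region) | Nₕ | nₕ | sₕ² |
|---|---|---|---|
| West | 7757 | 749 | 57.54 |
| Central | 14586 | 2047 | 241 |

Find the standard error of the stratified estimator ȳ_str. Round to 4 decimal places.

0.2269

Var(ȳ_str) = Σₕ Wₕ²(1 − fₕ)sₕ²/nₕ with Wₕ = Nₕ/N, N = 22343.
West: Wₕ = 0.34717809; term = 0.34717809²·(1 − 0.09655795)·57.54/749 = 0.0083655202.
Central: Wₕ = 0.65282191; term = 0.65282191²·(1 − 0.14034005)·241/2047 = 0.043133564.
Sum = 0.051499084.
SE = √(0.051499084) = 0.2269.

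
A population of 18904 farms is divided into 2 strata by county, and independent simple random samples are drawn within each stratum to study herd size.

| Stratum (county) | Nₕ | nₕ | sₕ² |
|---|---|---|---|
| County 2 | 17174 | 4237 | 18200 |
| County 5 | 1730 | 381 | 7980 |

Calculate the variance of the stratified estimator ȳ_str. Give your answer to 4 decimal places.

Var(ȳ_str) = Σₕ Wₕ²(1 − fₕ)sₕ²/nₕ with Wₕ = Nₕ/N, N = 18904.
County 2: Wₕ = 0.90848498; term = 0.90848498²·(1 − 0.24671014)·18200/4237 = 2.6706104.
County 5: Wₕ = 0.09151502; term = 0.09151502²·(1 − 0.22023121)·7980/381 = 0.13678187.
Sum = 2.8073923.

2.8074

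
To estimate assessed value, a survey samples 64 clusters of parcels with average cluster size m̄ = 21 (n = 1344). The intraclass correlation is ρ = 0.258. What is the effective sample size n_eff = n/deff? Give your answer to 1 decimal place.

218.2

deff = 1 + (21 − 1)·0.258 = 1 + 5.16 = 6.16.
n_eff = 1344 / 6.16 = 218.2.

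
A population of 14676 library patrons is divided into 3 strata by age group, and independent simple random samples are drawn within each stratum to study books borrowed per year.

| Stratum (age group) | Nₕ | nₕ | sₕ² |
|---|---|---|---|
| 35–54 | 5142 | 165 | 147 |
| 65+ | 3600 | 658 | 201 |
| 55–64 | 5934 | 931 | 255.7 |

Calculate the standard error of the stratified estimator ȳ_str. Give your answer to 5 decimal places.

0.39841

Var(ȳ_str) = Σₕ Wₕ²(1 − fₕ)sₕ²/nₕ with Wₕ = Nₕ/N, N = 14676.
35–54: Wₕ = 0.35036795; term = 0.35036795²·(1 − 0.03208868)·147/165 = 0.10585654.
65+: Wₕ = 0.24529845; term = 0.24529845²·(1 − 0.18277778)·201/658 = 0.015021037.
55–64: Wₕ = 0.40433361; term = 0.40433361²·(1 − 0.15689248)·255.7/931 = 0.037856781.
Sum = 0.15873436.
SE = √(0.15873436) = 0.39841.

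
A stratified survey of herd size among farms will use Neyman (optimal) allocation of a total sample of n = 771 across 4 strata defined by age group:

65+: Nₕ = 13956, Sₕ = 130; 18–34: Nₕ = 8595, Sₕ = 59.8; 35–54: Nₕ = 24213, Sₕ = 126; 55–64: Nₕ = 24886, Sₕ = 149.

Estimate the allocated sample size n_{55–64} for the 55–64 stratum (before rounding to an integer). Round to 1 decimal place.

314.6

Neyman allocation: nₕ = n·NₕSₕ / Σⱼ NⱼSⱼ.
Σ NⱼSⱼ = 13956·130 + 8595·59.8 + 24213·126 + 24886·149 = 9.087113 × 10^6.
n_{55–64} = 771·24886·149 / (9.087113 × 10^6) = 314.6.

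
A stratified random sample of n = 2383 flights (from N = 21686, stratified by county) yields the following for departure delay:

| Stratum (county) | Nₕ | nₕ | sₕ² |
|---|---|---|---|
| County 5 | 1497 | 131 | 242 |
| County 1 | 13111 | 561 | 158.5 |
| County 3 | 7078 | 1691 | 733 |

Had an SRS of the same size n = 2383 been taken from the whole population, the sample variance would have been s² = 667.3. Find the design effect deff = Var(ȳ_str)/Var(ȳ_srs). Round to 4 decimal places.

Var(ȳ_str) = Σ Wₕ²(1−fₕ)sₕ²/nₕ with Wₕ = Nₕ/21686:
  County 5: (1497/21686)²·(1−131/1497)·242/131 = 0.0080326282
  County 1: (13111/21686)²·(1−561/13111)·158.5/561 = 0.09885236
  County 3: (7078/21686)²·(1−1691/7078)·733/1691 = 0.035144632
  → Var(ȳ_str) = 0.14202962.
Var(ȳ_srs) = (1 − 2383/21686)·667.3/2383 = 0.24925417.
deff = 0.14202962 / 0.24925417 = 0.5698.

0.5698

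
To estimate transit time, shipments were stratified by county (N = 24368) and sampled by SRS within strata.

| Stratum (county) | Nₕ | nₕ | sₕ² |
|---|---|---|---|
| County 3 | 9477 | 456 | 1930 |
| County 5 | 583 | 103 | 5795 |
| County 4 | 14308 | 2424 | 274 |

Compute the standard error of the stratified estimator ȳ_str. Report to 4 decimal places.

Var(ȳ_str) = Σₕ Wₕ²(1 − fₕ)sₕ²/nₕ with Wₕ = Nₕ/N, N = 24368.
County 3: Wₕ = 0.38891169; term = 0.38891169²·(1 − 0.04811649)·1930/456 = 0.60936605.
County 5: Wₕ = 0.02392482; term = 0.02392482²·(1 − 0.17667238)·5795/103 = 0.026514671.
County 4: Wₕ = 0.58716349; term = 0.58716349²·(1 − 0.16941571)·274/2424 = 0.03236829.
Sum = 0.66824901.
SE = √(0.66824901) = 0.8175.

0.8175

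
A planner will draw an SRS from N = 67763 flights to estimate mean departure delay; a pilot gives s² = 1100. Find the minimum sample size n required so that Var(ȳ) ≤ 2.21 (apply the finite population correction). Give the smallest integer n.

Without fpc, n₀ = s²/D = 1100/2.21 = 497.7376.
With fpc, (1 − n/N)·s²/n ≤ D requires n ≥ n₀/(1 + n₀/N) = 497.7376/(1 + 497.7376/67763) = 494.1082.
Rounding up, n = 495.

495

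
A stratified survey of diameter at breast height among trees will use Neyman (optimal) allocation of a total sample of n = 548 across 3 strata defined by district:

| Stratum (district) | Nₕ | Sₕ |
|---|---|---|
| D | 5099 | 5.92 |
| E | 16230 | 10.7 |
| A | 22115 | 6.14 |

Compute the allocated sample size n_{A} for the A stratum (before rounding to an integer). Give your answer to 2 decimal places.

Neyman allocation: nₕ = n·NₕSₕ / Σⱼ NⱼSⱼ.
Σ NⱼSⱼ = 5099·5.92 + 16230·10.7 + 22115·6.14 = 339633.18.
n_{A} = 548·22115·6.14 / 339633.18 = 219.09.

219.09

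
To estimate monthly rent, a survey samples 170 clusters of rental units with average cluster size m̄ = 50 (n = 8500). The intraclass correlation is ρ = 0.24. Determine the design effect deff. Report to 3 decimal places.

deff = 1 + (50 − 1)·0.24 = 1 + 11.76 = 12.76.

12.760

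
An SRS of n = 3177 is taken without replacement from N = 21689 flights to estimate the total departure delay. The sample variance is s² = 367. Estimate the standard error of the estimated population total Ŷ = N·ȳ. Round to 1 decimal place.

6810.4

Var(Ŷ) = N²·Var(ȳ) = N²·(1 − n/N)·s²/n.
f = 3177/21689 = 0.14647978; Var(ȳ) = 0.85352022·367/3177 = 0.098596764.
Var(Ŷ) = 21689² · 0.098596764 = 4.6381172 × 10^7.
SE(Ŷ) = √(4.6381172 × 10^7) = 6810.4.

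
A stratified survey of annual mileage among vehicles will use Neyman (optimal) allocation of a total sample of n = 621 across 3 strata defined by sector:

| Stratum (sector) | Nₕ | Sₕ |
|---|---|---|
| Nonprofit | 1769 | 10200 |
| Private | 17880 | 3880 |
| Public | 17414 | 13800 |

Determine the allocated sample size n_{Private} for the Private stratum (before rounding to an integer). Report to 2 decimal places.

131.45

Neyman allocation: nₕ = n·NₕSₕ / Σⱼ NⱼSⱼ.
Σ NⱼSⱼ = 1769·10200 + 17880·3880 + 17414·13800 = 3.277314 × 10^8.
n_{Private} = 621·17880·3880 / (3.277314 × 10^8) = 131.45.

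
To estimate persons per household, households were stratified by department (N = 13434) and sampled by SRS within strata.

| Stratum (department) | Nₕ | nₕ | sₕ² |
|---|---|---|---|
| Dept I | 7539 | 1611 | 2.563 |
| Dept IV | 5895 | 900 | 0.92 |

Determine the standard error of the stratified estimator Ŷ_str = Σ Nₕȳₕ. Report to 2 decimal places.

318.12

Var(Ŷ_str) = Σₕ Nₕ²(1 − fₕ)sₕ²/nₕ.
Dept I: 7539²·(1 − 1611/7539)·2.563/1611 = 71100.885.
Dept IV: 5895²·(1 − 900/5895)·0.92/900 = 30099.87.
Sum = 101200.76.
SE = √(101200.76) = 318.12.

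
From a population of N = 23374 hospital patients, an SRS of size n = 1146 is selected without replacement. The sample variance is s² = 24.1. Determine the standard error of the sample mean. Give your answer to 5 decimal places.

0.14142

Under SRS without replacement, Var(ȳ) = (1 − f)·s²/n with f = n/N = 1146/23374 = 0.04902884.
Var(ȳ) = (1 − 0.04902884)·24.1/1146 = 0.95097116·0.021029668 = 0.019998608.
SE(ȳ) = √(0.019998608) = 0.14142.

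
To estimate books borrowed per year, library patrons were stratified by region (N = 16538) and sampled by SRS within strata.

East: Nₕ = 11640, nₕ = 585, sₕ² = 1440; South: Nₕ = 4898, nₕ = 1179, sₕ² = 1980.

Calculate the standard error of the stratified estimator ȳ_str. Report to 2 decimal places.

Var(ȳ_str) = Σₕ Wₕ²(1 − fₕ)sₕ²/nₕ with Wₕ = Nₕ/N, N = 16538.
East: Wₕ = 0.70383360; term = 0.70383360²·(1 − 0.05025773)·1440/585 = 1.1581168.
South: Wₕ = 0.29616640; term = 0.29616640²·(1 − 0.24071049)·1980/1179 = 0.11184855.
Sum = 1.2699654.
SE = √(1.2699654) = 1.13.

1.13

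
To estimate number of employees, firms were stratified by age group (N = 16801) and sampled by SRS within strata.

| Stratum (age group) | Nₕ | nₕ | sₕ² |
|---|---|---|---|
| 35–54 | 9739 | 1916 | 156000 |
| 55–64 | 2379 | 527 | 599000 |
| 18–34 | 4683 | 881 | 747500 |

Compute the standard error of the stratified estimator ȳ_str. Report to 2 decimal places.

9.66

Var(ȳ_str) = Σₕ Wₕ²(1 − fₕ)sₕ²/nₕ with Wₕ = Nₕ/N, N = 16801.
35–54: Wₕ = 0.57966788; term = 0.57966788²·(1 − 0.19673478)·156000/1916 = 21.975893.
55–64: Wₕ = 0.14159871; term = 0.14159871²·(1 − 0.22152165)·599000/527 = 17.741134.
18–34: Wₕ = 0.27873341; term = 0.27873341²·(1 − 0.18812727)·747500/881 = 53.518175.
Sum = 93.235202.
SE = √(93.235202) = 9.66.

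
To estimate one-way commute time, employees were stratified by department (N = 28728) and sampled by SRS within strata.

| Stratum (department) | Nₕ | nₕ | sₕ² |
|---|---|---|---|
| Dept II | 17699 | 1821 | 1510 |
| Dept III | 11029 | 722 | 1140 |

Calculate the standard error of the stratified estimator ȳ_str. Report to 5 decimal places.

0.70699

Var(ȳ_str) = Σₕ Wₕ²(1 − fₕ)sₕ²/nₕ with Wₕ = Nₕ/N, N = 28728.
Dept II: Wₕ = 0.61608883; term = 0.61608883²·(1 − 0.10288717)·1510/1821 = 0.28235842.
Dept III: Wₕ = 0.38391117; term = 0.38391117²·(1 − 0.06546378)·1140/722 = 0.21748298.
Sum = 0.4998414.
SE = √(0.4998414) = 0.70699.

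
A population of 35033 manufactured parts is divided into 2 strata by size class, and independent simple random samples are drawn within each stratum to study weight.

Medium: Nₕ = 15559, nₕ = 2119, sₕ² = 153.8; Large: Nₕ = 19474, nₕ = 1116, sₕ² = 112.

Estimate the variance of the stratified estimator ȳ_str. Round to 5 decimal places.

0.04160

Var(ȳ_str) = Σₕ Wₕ²(1 − fₕ)sₕ²/nₕ with Wₕ = Nₕ/N, N = 35033.
Medium: Wₕ = 0.44412411; term = 0.44412411²·(1 − 0.13619127)·153.8/2119 = 0.012366639.
Large: Wₕ = 0.55587589; term = 0.55587589²·(1 − 0.05730718)·112/1116 = 0.029233425.
Sum = 0.041600064.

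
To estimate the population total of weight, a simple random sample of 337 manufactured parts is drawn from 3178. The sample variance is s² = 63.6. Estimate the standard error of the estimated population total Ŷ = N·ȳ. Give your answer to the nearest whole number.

1305

Var(Ŷ) = N²·Var(ȳ) = N²·(1 − n/N)·s²/n.
f = 337/3178 = 0.10604154; Var(ȳ) = 0.89395846·63.6/337 = 0.16871145.
Var(Ŷ) = 3178² · 0.16871145 = 1.7039323 × 10^6.
SE(Ŷ) = √(1.7039323 × 10^6) = 1305.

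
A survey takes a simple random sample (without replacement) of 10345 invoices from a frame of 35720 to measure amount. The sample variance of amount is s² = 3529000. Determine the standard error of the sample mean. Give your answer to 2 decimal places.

Under SRS without replacement, Var(ȳ) = (1 − f)·s²/n with f = n/N = 10345/35720 = 0.28961366.
Var(ȳ) = (1 − 0.28961366)·3529000/10345 = 0.71038634·341.13098 = 242.33479.
SE(ȳ) = √(242.33479) = 15.57.

15.57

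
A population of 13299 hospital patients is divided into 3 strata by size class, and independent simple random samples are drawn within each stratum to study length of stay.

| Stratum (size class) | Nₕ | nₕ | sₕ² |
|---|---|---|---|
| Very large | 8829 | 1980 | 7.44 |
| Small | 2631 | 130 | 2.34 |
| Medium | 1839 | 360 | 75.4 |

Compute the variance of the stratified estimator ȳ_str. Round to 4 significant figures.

Var(ȳ_str) = Σₕ Wₕ²(1 − fₕ)sₕ²/nₕ with Wₕ = Nₕ/N, N = 13299.
Very large: Wₕ = 0.66388450; term = 0.66388450²·(1 − 0.22426096)·7.44/1980 = 0.0012847199.
Small: Wₕ = 0.19783442; term = 0.19783442²·(1 − 0.04941087)·2.34/130 = 6.6968269 × 10^-4.
Medium: Wₕ = 0.13828107; term = 0.13828107²·(1 − 0.19575856)·75.4/360 = 0.0032209262.
Sum = 0.0051753288.

0.005175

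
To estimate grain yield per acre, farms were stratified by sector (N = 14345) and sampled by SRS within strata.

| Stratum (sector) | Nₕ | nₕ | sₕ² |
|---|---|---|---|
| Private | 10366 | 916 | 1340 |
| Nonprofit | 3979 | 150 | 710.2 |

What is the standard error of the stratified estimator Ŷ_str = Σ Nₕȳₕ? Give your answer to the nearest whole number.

Var(Ŷ_str) = Σₕ Nₕ²(1 − fₕ)sₕ²/nₕ.
Private: 10366²·(1 − 916/10366)·1340/916 = 1.4330203 × 10^8.
Nonprofit: 3979²·(1 − 150/3979)·710.2/150 = 7.2135445 × 10^7.
Sum = 2.1543748 × 10^8.
SE = √(2.1543748 × 10^8) = 14678.

14678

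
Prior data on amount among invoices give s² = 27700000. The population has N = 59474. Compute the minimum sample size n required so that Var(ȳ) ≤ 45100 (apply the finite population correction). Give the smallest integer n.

608

Without fpc, n₀ = s²/D = 27700000/45100 = 614.1907.
With fpc, (1 − n/N)·s²/n ≤ D requires n ≥ n₀/(1 + n₀/N) = 614.1907/(1 + 614.1907/59474) = 607.9128.
Rounding up, n = 608.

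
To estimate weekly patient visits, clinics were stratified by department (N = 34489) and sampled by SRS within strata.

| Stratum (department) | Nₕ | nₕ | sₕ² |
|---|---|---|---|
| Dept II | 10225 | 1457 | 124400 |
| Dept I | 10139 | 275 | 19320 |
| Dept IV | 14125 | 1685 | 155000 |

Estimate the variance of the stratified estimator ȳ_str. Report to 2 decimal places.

Var(ȳ_str) = Σₕ Wₕ²(1 − fₕ)sₕ²/nₕ with Wₕ = Nₕ/N, N = 34489.
Dept II: Wₕ = 0.29647134; term = 0.29647134²·(1 − 0.14249389)·124400/1457 = 6.4352212.
Dept I: Wₕ = 0.29397779; term = 0.29397779²·(1 − 0.02712299)·19320/275 = 5.9069244.
Dept IV: Wₕ = 0.40955087; term = 0.40955087²·(1 − 0.11929204)·155000/1685 = 13.588747.
Sum = 25.930893.

25.93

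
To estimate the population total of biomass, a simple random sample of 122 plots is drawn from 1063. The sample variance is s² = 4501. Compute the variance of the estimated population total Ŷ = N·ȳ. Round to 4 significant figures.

3.690 × 10^7

Var(Ŷ) = N²·Var(ȳ) = N²·(1 − n/N)·s²/n.
f = 122/1063 = 0.11476952; Var(ȳ) = 0.88523048·4501/122 = 32.6592.
Var(Ŷ) = 1063² · 32.6592 = 3.6903884 × 10^7.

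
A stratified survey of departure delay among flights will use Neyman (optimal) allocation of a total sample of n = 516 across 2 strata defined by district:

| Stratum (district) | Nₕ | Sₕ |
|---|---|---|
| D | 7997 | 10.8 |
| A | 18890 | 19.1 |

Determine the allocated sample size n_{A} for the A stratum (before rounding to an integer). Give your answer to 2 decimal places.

416.34

Neyman allocation: nₕ = n·NₕSₕ / Σⱼ NⱼSⱼ.
Σ NⱼSⱼ = 7997·10.8 + 18890·19.1 = 447166.6.
n_{A} = 516·18890·19.1 / 447166.6 = 416.34.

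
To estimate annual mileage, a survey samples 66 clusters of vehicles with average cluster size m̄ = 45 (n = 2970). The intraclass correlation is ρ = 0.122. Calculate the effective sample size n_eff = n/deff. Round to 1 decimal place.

deff = 1 + (45 − 1)·0.122 = 1 + 5.368 = 6.368.
n_eff = 2970 / 6.368 = 466.4.

466.4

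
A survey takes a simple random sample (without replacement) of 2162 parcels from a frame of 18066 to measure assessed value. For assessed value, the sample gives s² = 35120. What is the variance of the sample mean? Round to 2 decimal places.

14.30

Under SRS without replacement, Var(ȳ) = (1 − f)·s²/n with f = n/N = 2162/18066 = 0.11967231.
Var(ȳ) = (1 − 0.11967231)·35120/2162 = 0.88032769·16.244218 = 14.300235.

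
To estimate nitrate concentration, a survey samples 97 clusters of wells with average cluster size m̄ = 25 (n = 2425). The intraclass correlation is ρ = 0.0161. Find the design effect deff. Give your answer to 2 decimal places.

1.39

deff = 1 + (25 − 1)·0.0161 = 1 + 0.3864 = 1.3864.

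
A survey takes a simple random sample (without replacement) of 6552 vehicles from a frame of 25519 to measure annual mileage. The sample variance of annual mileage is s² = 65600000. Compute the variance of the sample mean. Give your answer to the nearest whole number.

7442

Under SRS without replacement, Var(ȳ) = (1 − f)·s²/n with f = n/N = 6552/25519 = 0.25674987.
Var(ȳ) = (1 − 0.25674987)·65600000/6552 = 0.74325013·10012.21 = 7441.5764.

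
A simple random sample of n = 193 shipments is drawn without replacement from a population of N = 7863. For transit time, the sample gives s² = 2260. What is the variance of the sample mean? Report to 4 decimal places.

11.4224

Under SRS without replacement, Var(ȳ) = (1 − f)·s²/n with f = n/N = 193/7863 = 0.02454534.
Var(ȳ) = (1 − 0.02454534)·2260/193 = 0.97545466·11.709845 = 11.422422.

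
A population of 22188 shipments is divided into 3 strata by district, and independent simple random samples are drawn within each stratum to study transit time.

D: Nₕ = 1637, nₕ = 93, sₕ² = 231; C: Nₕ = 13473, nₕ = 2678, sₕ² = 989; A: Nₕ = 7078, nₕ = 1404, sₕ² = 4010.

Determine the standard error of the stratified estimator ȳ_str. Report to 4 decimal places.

Var(ȳ_str) = Σₕ Wₕ²(1 − fₕ)sₕ²/nₕ with Wₕ = Nₕ/N, N = 22188.
D: Wₕ = 0.07377862; term = 0.07377862²·(1 − 0.05681124)·231/93 = 0.012752305.
C: Wₕ = 0.60722012; term = 0.60722012²·(1 − 0.19876791)·989/2678 = 0.10910292.
A: Wₕ = 0.31900126; term = 0.31900126²·(1 − 0.19836112)·4010/1404 = 0.23299191.
Sum = 0.35484714.
SE = √(0.35484714) = 0.5957.

0.5957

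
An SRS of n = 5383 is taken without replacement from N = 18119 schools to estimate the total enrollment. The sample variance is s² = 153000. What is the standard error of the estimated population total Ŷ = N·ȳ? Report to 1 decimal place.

80987.3

Var(Ŷ) = N²·Var(ȳ) = N²·(1 − n/N)·s²/n.
f = 5383/18119 = 0.29709145; Var(ȳ) = 0.70290855·153000/5383 = 19.978638.
Var(Ŷ) = 18119² · 19.978638 = 6.5589501 × 10^9.
SE(Ŷ) = √(6.5589501 × 10^9) = 80987.3.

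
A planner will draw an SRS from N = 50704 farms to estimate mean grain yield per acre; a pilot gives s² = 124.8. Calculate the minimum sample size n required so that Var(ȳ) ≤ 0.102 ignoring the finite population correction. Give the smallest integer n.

1224

Without fpc, n₀ = s²/D = 124.8/0.102 = 1223.5294.
Rounding up, n = 1224.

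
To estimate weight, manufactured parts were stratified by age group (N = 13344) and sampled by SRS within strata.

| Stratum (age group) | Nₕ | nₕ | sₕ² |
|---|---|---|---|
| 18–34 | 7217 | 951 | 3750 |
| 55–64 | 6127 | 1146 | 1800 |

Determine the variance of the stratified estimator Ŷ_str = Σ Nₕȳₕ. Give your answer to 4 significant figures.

2.263 × 10^8

Var(Ŷ_str) = Σₕ Nₕ²(1 − fₕ)sₕ²/nₕ.
18–34: 7217²·(1 − 951/7217)·3750/951 = 1.7831909 × 10^8.
55–64: 6127²·(1 − 1146/6127)·1800/1146 = 4.7934953 × 10^7.
Sum = 2.2625404 × 10^8.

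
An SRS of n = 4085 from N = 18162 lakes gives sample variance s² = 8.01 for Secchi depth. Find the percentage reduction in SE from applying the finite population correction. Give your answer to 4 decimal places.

11.9614

f = n/N = 4085/18162 = 0.22492016.
SE_no-fpc = √(s²/n) = 0.044281286; SE_fpc = √((1−f)s²/n) = 0.038984633.
Ratio = √(1−f) = 0.88038619. Reduction = 100·(1 − 0.88038619) = 11.9614%.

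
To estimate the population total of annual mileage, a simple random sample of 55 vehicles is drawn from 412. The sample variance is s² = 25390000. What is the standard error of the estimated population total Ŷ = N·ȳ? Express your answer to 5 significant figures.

Var(Ŷ) = N²·Var(ȳ) = N²·(1 − n/N)·s²/n.
f = 55/412 = 0.13349515; Var(ȳ) = 0.86650485·25390000/55 = 400010.15.
Var(Ŷ) = 412² · 400010.15 = 6.7899323 × 10^10.
SE(Ŷ) = √(6.7899323 × 10^10) = 260570.

260570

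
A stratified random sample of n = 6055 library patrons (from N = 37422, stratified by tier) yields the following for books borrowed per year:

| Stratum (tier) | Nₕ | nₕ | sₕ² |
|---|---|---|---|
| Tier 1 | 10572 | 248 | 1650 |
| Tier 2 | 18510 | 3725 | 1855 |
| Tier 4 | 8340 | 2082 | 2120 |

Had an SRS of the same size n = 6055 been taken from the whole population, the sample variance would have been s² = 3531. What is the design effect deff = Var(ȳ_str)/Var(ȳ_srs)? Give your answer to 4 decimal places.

Var(ȳ_str) = Σ Wₕ²(1−fₕ)sₕ²/nₕ with Wₕ = Nₕ/37422:
  Tier 1: (10572/37422)²·(1−248/10572)·1650/248 = 0.51854139
  Tier 2: (18510/37422)²·(1−3725/18510)·1855/3725 = 0.097317601
  Tier 4: (8340/37422)²·(1−2082/8340)·2120/2082 = 0.037949211
  → Var(ȳ_str) = 0.6538082.
Var(ȳ_srs) = (1 − 6055/37422)·3531/6055 = 0.48879816.
deff = 0.6538082 / 0.48879816 = 1.3376.

1.3376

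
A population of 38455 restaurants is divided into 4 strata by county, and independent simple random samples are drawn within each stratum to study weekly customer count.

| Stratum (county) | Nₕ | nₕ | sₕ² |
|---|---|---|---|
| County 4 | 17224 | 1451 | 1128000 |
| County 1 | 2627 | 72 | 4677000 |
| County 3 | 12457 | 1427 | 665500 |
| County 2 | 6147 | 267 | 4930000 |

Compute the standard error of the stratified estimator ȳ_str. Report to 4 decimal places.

Var(ȳ_str) = Σₕ Wₕ²(1 − fₕ)sₕ²/nₕ with Wₕ = Nₕ/N, N = 38455.
County 4: Wₕ = 0.44790014; term = 0.44790014²·(1 − 0.08424292)·1128000/1451 = 142.81847.
County 1: Wₕ = 0.06831361; term = 0.06831361²·(1 − 0.02740769)·4677000/72 = 294.8358.
County 3: Wₕ = 0.32393707; term = 0.32393707²·(1 − 0.11455407)·665500/1427 = 43.33187.
County 2: Wₕ = 0.15984917; term = 0.15984917²·(1 − 0.04343582)·4930000/267 = 451.30544.
Sum = 932.29158.
SE = √(932.29158) = 30.5335.

30.5335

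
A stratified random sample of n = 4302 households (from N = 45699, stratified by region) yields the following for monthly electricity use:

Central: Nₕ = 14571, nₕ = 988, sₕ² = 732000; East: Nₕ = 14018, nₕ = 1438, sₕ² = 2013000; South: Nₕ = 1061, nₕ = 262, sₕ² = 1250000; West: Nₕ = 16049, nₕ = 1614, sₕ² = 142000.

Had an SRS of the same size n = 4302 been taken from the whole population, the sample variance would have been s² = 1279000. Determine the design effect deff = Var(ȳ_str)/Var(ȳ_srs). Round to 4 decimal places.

0.7431

Var(ȳ_str) = Σ Wₕ²(1−fₕ)sₕ²/nₕ with Wₕ = Nₕ/45699:
  Central: (14571/45699)²·(1−988/14571)·732000/988 = 70.214337
  East: (14018/45699)²·(1−1438/14018)·2013000/1438 = 118.20564
  South: (1061/45699)²·(1−262/1061)·1250000/262 = 1.9366783
  West: (16049/45699)²·(1−1614/16049)·142000/1614 = 9.7596936
  → Var(ȳ_str) = 200.11635.
Var(ȳ_srs) = (1 − 4302/45699)·1279000/4302 = 269.3161.
deff = 200.11635 / 269.3161 = 0.7431.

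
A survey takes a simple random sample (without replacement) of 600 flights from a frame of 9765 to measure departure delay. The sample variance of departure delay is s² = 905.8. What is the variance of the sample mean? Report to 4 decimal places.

1.4169

Under SRS without replacement, Var(ȳ) = (1 − f)·s²/n with f = n/N = 600/9765 = 0.06144393.
Var(ȳ) = (1 − 0.06144393)·905.8/600 = 0.93855607·1.5096667 = 1.4169068.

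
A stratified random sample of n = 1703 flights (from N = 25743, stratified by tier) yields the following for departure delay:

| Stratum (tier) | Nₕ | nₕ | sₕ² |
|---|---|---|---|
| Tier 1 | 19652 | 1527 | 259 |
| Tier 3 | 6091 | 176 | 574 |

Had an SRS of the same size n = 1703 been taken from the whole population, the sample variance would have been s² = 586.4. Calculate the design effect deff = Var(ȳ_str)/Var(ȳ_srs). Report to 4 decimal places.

0.8349

Var(ȳ_str) = Σ Wₕ²(1−fₕ)sₕ²/nₕ with Wₕ = Nₕ/25743:
  Tier 1: (19652/25743)²·(1−1527/19652)·259/1527 = 0.0911648
  Tier 3: (6091/25743)²·(1−176/6091)·574/176 = 0.17730634
  → Var(ȳ_str) = 0.26847114.
Var(ȳ_srs) = (1 − 1703/25743)·586.4/1703 = 0.32155452.
deff = 0.26847114 / 0.32155452 = 0.8349.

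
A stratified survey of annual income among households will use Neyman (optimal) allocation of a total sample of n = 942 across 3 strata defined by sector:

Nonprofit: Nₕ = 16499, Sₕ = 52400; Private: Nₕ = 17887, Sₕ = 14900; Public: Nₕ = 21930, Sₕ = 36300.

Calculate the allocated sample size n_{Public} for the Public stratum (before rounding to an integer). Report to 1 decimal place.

389.1

Neyman allocation: nₕ = n·NₕSₕ / Σⱼ NⱼSⱼ.
Σ NⱼSⱼ = 16499·52400 + 17887·14900 + 21930·36300 = 1.9271229 × 10^9.
n_{Public} = 942·21930·36300 / (1.9271229 × 10^9) = 389.1.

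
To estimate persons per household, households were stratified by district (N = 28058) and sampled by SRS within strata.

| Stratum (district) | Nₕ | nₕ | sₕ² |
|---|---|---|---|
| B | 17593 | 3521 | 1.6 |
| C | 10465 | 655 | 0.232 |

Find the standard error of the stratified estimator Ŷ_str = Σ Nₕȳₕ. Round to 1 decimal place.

385.8

Var(Ŷ_str) = Σₕ Nₕ²(1 − fₕ)sₕ²/nₕ.
B: 17593²·(1 − 3521/17593)·1.6/3521 = 112499.27.
C: 10465²·(1 − 655/10465)·0.232/655 = 36362.6.
Sum = 148861.87.
SE = √(148861.87) = 385.8.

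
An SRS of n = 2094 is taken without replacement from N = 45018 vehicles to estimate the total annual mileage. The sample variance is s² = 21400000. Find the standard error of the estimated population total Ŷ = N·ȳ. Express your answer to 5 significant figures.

4.4439 × 10^6

Var(Ŷ) = N²·Var(ȳ) = N²·(1 − n/N)·s²/n.
f = 2094/45018 = 0.04651473; Var(ȳ) = 0.95348527·21400000/2094 = 9744.3099.
Var(Ŷ) = 45018² · 9744.3099 = 1.9748016 × 10^13.
SE(Ŷ) = √(1.9748016 × 10^13) = 4.4439 × 10^6.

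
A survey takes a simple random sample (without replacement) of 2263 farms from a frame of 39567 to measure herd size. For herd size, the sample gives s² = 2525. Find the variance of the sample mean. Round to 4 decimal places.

Under SRS without replacement, Var(ȳ) = (1 − f)·s²/n with f = n/N = 2263/39567 = 0.05719413.
Var(ȳ) = (1 − 0.05719413)·2525/2263 = 0.94280587·1.1157755 = 1.0519597.

1.0520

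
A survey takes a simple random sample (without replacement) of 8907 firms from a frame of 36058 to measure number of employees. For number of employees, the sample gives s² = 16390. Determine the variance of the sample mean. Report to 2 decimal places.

Under SRS without replacement, Var(ȳ) = (1 − f)·s²/n with f = n/N = 8907/36058 = 0.24701869.
Var(ȳ) = (1 − 0.24701869)·16390/8907 = 0.75298131·1.8401257 = 1.3855803.

1.39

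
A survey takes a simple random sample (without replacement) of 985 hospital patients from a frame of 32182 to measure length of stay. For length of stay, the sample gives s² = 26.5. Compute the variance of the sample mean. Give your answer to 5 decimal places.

Under SRS without replacement, Var(ȳ) = (1 − f)·s²/n with f = n/N = 985/32182 = 0.03060717.
Var(ȳ) = (1 − 0.03060717)·26.5/985 = 0.96939283·0.026903553 = 0.026080112.

0.02608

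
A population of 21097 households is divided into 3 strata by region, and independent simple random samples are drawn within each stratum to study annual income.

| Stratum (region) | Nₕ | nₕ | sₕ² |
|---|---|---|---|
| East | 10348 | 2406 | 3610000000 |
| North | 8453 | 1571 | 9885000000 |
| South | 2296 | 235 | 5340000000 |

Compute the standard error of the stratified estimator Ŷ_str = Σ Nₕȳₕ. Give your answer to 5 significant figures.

2.4431 × 10^7

Var(Ŷ_str) = Σₕ Nₕ²(1 − fₕ)sₕ²/nₕ.
East: 10348²·(1 − 2406/10348)·3610000000/2406 = 1.2330988 × 10^14.
North: 8453²·(1 − 1571/8453)·9885000000/1571 = 3.6603788 × 10^14.
South: 2296²·(1 − 235/2296)·5340000000/235 = 1.0752842 × 10^14.
Sum = 5.9687618 × 10^14.
SE = √(5.9687618 × 10^14) = 2.4431 × 10^7.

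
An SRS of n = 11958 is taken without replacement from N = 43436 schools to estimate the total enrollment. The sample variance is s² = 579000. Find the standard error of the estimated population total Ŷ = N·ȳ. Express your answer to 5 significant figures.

257300

Var(Ŷ) = N²·Var(ȳ) = N²·(1 − n/N)·s²/n.
f = 11958/43436 = 0.27530159; Var(ȳ) = 0.72469841·579000/11958 = 35.089511.
Var(Ŷ) = 43436² · 35.089511 = 6.6202893 × 10^10.
SE(Ŷ) = √(6.6202893 × 10^10) = 257300.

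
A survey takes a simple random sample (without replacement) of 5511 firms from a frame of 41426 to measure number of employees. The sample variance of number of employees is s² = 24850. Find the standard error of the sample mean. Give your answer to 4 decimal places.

1.9772

Under SRS without replacement, Var(ȳ) = (1 − f)·s²/n with f = n/N = 5511/41426 = 0.13303240.
Var(ȳ) = (1 − 0.13303240)·24850/5511 = 0.86696760·4.5091635 = 3.9092987.
SE(ȳ) = √(3.9092987) = 1.9772.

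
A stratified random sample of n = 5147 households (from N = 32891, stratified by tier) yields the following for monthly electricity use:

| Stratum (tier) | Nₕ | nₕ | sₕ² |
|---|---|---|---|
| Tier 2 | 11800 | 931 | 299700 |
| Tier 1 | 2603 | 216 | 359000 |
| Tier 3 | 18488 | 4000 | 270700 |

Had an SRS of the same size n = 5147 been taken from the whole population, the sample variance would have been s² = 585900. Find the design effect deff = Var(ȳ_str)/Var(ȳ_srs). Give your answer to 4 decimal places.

Var(ȳ_str) = Σ Wₕ²(1−fₕ)sₕ²/nₕ with Wₕ = Nₕ/32891:
  Tier 2: (11800/32891)²·(1−931/11800)·299700/931 = 38.164054
  Tier 1: (2603/32891)²·(1−216/2603)·359000/216 = 9.5458175
  Tier 3: (18488/32891)²·(1−4000/18488)·270700/4000 = 16.756082
  → Var(ȳ_str) = 64.465954.
Var(ȳ_srs) = (1 − 5147/32891)·585900/5147 = 96.019917.
deff = 64.465954 / 96.019917 = 0.6714.

0.6714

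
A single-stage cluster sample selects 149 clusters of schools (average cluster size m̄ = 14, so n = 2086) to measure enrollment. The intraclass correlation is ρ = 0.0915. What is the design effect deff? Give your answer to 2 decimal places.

2.19

deff = 1 + (14 − 1)·0.0915 = 1 + 1.1895 = 2.1895.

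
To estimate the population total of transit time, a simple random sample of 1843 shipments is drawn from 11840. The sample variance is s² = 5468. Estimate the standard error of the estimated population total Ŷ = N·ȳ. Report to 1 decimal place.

18739.7

Var(Ŷ) = N²·Var(ȳ) = N²·(1 − n/N)·s²/n.
f = 1843/11840 = 0.15565878; Var(ȳ) = 0.84434122·5468/1843 = 2.5050775.
Var(Ŷ) = 11840² · 2.5050775 = 3.5117579 × 10^8.
SE(Ŷ) = √(3.5117579 × 10^8) = 18739.7.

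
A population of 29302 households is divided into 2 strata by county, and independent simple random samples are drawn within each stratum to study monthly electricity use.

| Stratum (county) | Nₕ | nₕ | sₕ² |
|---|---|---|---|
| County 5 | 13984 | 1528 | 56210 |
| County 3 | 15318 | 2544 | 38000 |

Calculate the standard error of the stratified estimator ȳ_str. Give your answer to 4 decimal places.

3.2965

Var(ȳ_str) = Σₕ Wₕ²(1 − fₕ)sₕ²/nₕ with Wₕ = Nₕ/N, N = 29302.
County 5: Wₕ = 0.47723705; term = 0.47723705²·(1 − 0.10926773)·56210/1528 = 7.4628673.
County 3: Wₕ = 0.52276295; term = 0.52276295²·(1 − 0.16607912)·38000/2544 = 3.4040893.
Sum = 10.866957.
SE = √(10.866957) = 3.2965.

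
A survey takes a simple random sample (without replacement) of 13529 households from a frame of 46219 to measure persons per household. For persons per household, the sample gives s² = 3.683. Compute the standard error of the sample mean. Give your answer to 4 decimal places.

0.0139

Under SRS without replacement, Var(ȳ) = (1 − f)·s²/n with f = n/N = 13529/46219 = 0.29271512.
Var(ȳ) = (1 − 0.29271512)·3.683/13529 = 0.70728488·2.7223002 × 10^-4 = 1.9254418 × 10^-4.
SE(ȳ) = √(1.9254418 × 10^-4) = 0.0139.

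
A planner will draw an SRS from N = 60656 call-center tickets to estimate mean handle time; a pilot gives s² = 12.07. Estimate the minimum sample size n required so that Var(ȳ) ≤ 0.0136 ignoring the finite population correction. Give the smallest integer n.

Without fpc, n₀ = s²/D = 12.07/0.0136 = 887.5000.
Rounding up, n = 888.

888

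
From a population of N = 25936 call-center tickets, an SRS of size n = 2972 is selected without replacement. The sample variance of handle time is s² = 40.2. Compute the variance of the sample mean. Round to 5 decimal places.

Under SRS without replacement, Var(ȳ) = (1 − f)·s²/n with f = n/N = 2972/25936 = 0.11458976.
Var(ȳ) = (1 − 0.11458976)·40.2/2972 = 0.88541024·0.013526245 = 0.011976276.

0.01198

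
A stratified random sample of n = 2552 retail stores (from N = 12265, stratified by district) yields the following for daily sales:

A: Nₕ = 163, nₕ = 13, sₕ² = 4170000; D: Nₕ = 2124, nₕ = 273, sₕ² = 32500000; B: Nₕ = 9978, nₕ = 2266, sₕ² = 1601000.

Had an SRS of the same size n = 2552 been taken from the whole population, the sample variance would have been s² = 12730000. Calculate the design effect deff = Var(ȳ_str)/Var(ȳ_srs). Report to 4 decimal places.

0.8923

Var(ȳ_str) = Σ Wₕ²(1−fₕ)sₕ²/nₕ with Wₕ = Nₕ/12265:
  A: (163/12265)²·(1−13/163)·4170000/13 = 52.13585
  D: (2124/12265)²·(1−273/2124)·32500000/273 = 3111.3333
  B: (9978/12265)²·(1−2266/9978)·1601000/2266 = 361.41556
  → Var(ȳ_str) = 3524.8847.
Var(ȳ_srs) = (1 − 2552/12265)·12730000/2552 = 3950.3318.
deff = 3524.8847 / 3950.3318 = 0.8923.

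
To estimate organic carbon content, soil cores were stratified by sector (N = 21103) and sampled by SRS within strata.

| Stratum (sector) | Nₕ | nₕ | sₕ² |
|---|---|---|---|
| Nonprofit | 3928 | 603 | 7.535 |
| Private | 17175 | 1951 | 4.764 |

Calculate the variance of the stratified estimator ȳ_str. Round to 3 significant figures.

0.00180

Var(ȳ_str) = Σₕ Wₕ²(1 − fₕ)sₕ²/nₕ with Wₕ = Nₕ/N, N = 21103.
Nonprofit: Wₕ = 0.18613467; term = 0.18613467²·(1 − 0.15351324)·7.535/603 = 3.664719 × 10^-4.
Private: Wₕ = 0.81386533; term = 0.81386533²·(1 − 0.11359534)·4.764/1951 = 0.001433678.
Sum = 0.0018001499.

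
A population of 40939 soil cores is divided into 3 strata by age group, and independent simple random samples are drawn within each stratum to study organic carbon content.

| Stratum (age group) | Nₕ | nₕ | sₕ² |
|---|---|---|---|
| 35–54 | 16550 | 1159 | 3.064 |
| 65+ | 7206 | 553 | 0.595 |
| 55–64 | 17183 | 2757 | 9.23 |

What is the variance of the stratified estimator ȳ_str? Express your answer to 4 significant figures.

Var(ȳ_str) = Σₕ Wₕ²(1 − fₕ)sₕ²/nₕ with Wₕ = Nₕ/N, N = 40939.
35–54: Wₕ = 0.40426000; term = 0.40426000²·(1 − 0.07003021)·3.064/1159 = 4.0178683 × 10^-4.
65+: Wₕ = 0.17601798; term = 0.17601798²·(1 − 0.07674160)·0.595/553 = 3.0777203 × 10^-5.
55–64: Wₕ = 0.41972203; term = 0.41972203²·(1 − 0.16044928)·9.23/2757 = 4.9514841 × 10^-4.
Sum = 9.2771244 × 10^-4.

9.277 × 10^-4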